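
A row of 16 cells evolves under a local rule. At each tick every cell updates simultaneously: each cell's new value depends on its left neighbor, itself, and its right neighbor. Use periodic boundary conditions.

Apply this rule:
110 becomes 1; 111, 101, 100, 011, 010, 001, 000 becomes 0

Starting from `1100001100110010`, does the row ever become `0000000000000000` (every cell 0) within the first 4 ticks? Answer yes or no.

yes

0100000100010000
0000000000000000
all cells are 0 at tick 2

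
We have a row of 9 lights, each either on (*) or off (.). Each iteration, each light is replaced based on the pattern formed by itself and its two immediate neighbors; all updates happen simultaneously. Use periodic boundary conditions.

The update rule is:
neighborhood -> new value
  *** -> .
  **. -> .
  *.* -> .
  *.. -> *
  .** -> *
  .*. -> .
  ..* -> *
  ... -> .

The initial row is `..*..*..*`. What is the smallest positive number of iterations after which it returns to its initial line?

6

iteration 1: **.**.**.
iteration 2: *..*..*..
iteration 3: .**.**.**
iteration 4: .*..*..*.
iteration 5: *.**.**.*
iteration 6: ..*..*..*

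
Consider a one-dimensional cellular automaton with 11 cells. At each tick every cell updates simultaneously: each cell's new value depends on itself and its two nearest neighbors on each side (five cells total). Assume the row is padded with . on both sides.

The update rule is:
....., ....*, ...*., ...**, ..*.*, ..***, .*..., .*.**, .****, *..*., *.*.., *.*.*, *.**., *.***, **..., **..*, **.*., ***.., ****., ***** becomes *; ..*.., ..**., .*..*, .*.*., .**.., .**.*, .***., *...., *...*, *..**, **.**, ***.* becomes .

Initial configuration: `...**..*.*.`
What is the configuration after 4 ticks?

***..***.**
*.**.*...*.
***.***.*.*
*...*..**.*

*...*..**.*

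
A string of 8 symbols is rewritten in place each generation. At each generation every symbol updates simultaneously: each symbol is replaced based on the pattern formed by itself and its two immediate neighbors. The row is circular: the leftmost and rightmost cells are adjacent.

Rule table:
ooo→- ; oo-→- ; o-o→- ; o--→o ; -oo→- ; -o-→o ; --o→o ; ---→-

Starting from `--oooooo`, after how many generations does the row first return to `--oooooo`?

6

generation 1: oo------
generation 2: --o----o
generation 3: oooo--oo
generation 4: ----oo--
generation 5: ---o--o-
generation 6: --oooooo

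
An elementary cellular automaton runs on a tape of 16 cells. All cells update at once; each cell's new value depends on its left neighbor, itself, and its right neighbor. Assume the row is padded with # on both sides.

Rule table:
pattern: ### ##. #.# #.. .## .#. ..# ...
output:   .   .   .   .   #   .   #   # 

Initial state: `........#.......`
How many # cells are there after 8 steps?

step 1: .#######..######
step 2: .#.......##.....
step 3: ...#######..####
step 4: .###.......##...
step 5: .#...#######..##
step 6: ...###.......##.
step 7: .###...#######..
step 8: .#...###.......#
count of #: 5

5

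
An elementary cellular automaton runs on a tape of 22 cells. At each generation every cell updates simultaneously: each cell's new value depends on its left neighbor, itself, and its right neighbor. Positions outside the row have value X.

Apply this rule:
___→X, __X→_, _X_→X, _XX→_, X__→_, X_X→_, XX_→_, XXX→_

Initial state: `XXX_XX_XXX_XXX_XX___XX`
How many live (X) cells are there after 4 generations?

generation 1: __________________X___
generation 2: _XXXXXXXXXXXXXXXX_X_X_
generation 3: __________________X_X_
generation 4: _XXXXXXXXXXXXXXXX_X_X_
count of X: 18

18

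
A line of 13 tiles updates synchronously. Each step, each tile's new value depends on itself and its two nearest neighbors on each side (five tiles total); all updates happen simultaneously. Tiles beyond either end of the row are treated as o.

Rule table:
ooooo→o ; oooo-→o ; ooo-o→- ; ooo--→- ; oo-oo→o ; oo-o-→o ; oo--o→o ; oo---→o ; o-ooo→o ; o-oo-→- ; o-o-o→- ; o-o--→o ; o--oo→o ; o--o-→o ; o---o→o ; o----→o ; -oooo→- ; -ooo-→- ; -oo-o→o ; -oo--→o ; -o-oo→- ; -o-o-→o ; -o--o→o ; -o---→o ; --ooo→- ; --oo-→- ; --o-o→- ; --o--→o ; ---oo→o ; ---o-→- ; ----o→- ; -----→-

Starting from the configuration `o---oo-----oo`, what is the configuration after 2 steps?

step 1: -ooo-ooo--o--
step 2: oo--oo--ooooo

oo--oo--ooooo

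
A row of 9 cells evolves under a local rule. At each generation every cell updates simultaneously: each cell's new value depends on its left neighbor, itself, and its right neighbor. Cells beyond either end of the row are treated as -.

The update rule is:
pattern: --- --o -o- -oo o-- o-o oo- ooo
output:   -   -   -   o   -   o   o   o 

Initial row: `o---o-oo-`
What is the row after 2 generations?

-----ooo-

-----ooo-
-----ooo-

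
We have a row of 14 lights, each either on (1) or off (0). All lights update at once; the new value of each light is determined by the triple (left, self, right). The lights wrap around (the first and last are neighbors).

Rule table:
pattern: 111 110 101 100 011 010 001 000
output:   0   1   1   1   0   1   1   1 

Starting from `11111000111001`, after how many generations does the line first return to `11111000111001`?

28

00001111001110
11110001110011
00011110011100
11100011100111
00111100111000
11000111001111
01111001110000
10001110011111
11110011100000
00011100111111
11100111000001
00111001111110
11001110000011
01110011111100
10011100000111
11100111111000
00111000001111
11001111110001
01110000011110
10011111100011
11100000111100
00111111000111
11000001111001
01111110001110
10000011110011
11111100011100
00000111100111
11111000111001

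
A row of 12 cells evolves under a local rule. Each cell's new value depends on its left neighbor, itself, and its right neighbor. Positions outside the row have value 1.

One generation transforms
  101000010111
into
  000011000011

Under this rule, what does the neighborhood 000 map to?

1

At position 4 the neighborhood is 000; the next row has 1 there.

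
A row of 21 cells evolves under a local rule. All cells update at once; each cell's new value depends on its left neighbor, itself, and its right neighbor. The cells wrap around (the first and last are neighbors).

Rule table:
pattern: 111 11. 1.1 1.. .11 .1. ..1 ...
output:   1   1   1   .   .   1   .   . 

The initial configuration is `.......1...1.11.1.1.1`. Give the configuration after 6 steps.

.......1...11.1111111
.......1....11.111111
.......1.....11.11111
.......1......11.1111
.......1.......11.111
.......1........11.11

.......1........11.11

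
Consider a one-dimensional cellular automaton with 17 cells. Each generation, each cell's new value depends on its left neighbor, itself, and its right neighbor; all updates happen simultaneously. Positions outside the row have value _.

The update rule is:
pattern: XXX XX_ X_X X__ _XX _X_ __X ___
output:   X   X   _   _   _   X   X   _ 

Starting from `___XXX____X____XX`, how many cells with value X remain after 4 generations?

8

__X_XX___XX___X_X
_XX__X__X_X__XX_X
X_X_XX_XX_X_X_X_X
X_X__X__X_X_X_X_X
count of X: 8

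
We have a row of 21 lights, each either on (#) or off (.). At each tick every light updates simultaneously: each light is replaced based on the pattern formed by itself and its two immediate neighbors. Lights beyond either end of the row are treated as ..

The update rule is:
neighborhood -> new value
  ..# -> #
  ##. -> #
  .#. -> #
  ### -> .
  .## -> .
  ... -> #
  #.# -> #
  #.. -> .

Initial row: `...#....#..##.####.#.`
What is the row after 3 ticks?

####.####.#.##...###.
...##...####.#.##..#.
###.#.##...####.#.##.

###.#.##...####.#.##.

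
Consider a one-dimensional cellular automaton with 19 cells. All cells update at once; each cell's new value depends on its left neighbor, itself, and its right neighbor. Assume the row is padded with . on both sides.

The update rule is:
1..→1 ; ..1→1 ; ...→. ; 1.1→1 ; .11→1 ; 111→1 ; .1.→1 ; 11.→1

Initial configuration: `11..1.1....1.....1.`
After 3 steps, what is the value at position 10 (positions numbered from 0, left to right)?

1

step 1: 11111111..111...111
step 2: 11111111111111.1111
step 3: 1111111111111111111
position 10 holds 1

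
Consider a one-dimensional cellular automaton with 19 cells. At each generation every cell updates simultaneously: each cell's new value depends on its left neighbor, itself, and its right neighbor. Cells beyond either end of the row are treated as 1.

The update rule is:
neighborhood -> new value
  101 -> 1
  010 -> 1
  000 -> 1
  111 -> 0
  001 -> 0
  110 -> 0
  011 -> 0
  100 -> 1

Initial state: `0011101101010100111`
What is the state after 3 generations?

1000100111111100001

1000010011111110000
0111011000000001110
1000100111111100001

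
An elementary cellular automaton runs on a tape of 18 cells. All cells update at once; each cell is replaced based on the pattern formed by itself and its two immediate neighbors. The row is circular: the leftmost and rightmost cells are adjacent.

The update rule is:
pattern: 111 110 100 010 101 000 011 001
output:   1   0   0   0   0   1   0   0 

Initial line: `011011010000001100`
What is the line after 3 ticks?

001111100000000001

000000000111100001
011111110011001100
001111100000000001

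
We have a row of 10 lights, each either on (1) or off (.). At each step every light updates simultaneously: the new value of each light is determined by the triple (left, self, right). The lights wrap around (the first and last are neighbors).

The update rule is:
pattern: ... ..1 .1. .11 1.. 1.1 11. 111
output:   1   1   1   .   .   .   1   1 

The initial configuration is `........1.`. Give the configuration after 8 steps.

1.1.1..11.

111111111.
.11111111.
1.1111111.
1..111111.
1.1.11111.
1.1..1111.
1.1.1.111.
1.1.1..11.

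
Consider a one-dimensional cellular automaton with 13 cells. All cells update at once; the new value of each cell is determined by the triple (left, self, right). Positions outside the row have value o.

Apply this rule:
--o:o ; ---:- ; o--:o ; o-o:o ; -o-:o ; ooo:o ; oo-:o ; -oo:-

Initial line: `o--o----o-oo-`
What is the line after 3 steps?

oooooooo-ooo-

step 1: ooooo--ooo-oo
step 2: ooooooo-ooo-o
step 3: oooooooo-ooo-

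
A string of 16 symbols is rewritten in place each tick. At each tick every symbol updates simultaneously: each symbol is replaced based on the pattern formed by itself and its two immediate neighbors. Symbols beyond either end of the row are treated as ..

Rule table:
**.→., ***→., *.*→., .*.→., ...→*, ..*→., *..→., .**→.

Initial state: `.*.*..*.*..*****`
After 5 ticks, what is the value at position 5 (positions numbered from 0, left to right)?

.

................
****************
................  (repeats tick 1; period 2)
tick 5: ................
position 5 holds .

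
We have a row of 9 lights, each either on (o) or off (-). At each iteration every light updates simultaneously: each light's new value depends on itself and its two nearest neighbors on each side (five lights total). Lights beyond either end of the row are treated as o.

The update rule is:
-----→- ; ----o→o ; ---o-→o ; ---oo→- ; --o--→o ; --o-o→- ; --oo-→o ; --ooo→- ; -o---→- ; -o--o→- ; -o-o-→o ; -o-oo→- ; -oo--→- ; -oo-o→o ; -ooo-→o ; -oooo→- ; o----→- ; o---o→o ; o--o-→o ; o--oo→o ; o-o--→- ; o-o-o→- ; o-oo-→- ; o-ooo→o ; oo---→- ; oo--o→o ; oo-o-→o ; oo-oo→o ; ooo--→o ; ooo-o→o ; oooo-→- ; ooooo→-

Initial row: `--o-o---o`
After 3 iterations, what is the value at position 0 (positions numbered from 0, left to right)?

oo-o--o--
-oo--oo-o
o--oooooo
position 0 holds o

o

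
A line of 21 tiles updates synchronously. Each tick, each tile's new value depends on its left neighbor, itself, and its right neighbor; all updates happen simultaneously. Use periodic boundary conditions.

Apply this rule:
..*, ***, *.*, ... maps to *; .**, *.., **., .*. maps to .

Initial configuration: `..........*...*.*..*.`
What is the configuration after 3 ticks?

tick 1: **********..**.*..*..
tick 2: .********..*..*..*..*
tick 3: *.******..*..*..*..*.

*.******..*..*..*..*.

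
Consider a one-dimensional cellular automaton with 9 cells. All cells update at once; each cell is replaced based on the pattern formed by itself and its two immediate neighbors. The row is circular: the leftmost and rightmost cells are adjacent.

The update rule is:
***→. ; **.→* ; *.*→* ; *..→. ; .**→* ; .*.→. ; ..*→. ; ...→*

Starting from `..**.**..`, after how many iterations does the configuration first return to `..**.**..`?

14

*.*****.*
***...***
..*.*.*..
*..*.*..*
*...*...*
*.*...*.*
**..*..**
.*.....*.
...***...
**.*.*.**
.**.*.**.
.***.***.
.*.***.*.
..**.**..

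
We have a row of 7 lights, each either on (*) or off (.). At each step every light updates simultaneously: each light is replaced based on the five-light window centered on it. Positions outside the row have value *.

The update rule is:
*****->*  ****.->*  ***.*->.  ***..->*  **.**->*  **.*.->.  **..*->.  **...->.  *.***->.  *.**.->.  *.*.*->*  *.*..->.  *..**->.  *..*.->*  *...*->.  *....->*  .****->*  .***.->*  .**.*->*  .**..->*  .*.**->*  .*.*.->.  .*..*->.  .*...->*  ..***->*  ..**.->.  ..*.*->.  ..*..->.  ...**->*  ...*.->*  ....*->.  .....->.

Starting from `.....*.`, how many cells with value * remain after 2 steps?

2

.*..*.*
...*.*.
count of *: 2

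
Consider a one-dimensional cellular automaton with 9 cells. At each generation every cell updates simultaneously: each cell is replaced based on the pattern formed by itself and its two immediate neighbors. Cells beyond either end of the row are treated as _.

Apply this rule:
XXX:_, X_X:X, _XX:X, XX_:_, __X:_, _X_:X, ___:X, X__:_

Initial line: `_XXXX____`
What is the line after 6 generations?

_X__XXX__

generation 1: _X____XXX
generation 2: _X_XX_X__
generation 3: _XXX_XX_X
generation 4: _X__XX_XX
generation 5: _X__X_XX_
generation 6: _X__XXX__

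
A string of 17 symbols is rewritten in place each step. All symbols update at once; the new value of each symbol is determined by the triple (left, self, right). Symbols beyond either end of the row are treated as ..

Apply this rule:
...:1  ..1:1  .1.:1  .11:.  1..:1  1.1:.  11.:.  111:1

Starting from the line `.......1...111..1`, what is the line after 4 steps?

step 1: 11111111111.1.111
step 2: .111111111..1..1.
step 3: 1.1111111.1111111
step 4: 1..11111...11111.

1..11111...11111.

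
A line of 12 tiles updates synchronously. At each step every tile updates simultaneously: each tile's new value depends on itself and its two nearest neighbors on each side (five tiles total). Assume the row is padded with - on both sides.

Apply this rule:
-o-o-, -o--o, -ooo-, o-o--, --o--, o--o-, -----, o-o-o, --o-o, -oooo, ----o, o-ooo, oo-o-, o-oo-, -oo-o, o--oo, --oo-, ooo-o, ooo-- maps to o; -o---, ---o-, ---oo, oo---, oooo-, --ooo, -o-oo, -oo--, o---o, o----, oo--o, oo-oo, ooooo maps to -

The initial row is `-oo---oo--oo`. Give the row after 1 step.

-o----o--oo-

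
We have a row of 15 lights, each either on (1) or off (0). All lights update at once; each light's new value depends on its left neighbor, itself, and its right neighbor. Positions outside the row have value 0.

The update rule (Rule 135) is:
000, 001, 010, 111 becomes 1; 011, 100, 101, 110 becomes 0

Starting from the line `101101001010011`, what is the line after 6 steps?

step 1: 100001011010100
step 2: 101111000010101
step 3: 100110011110101
step 4: 101000101100101
step 5: 101011100001101
step 6: 101001001110001

101001001110001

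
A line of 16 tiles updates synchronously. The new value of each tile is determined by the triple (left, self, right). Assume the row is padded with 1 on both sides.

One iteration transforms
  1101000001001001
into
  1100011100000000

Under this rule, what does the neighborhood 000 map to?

1

At position 5 the neighborhood is 000; the next row has 1 there.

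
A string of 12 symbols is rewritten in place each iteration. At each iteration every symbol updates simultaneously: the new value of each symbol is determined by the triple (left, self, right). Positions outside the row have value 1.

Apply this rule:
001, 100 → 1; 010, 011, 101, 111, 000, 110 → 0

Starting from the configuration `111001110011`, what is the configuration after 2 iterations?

000110001100
101001010011

101001010011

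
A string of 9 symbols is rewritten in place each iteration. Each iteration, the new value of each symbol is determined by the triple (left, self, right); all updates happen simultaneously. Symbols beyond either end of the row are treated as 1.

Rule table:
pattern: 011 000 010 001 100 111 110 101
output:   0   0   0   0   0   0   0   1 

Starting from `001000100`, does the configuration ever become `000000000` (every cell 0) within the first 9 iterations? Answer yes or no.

000000000
all cells are 0 at iteration 1

yes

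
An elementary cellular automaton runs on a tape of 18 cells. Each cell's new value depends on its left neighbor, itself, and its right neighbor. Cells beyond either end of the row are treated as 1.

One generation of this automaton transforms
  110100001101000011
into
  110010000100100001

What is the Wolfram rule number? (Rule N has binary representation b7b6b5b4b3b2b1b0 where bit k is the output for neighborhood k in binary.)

position 0: 111 → 1  (bit 7 = 1)
position 1: 110 → 1  (bit 6 = 1)
position 2: 101 → 0  (bit 5 = 0)
position 4: 100 → 1  (bit 4 = 1)
position 8: 011 → 0  (bit 3 = 0)
position 3: 010 → 0  (bit 2 = 0)
position 7: 001 → 0  (bit 1 = 0)
position 5: 000 → 0  (bit 0 = 0)
bits b7..b0 = 11010000 = 208

208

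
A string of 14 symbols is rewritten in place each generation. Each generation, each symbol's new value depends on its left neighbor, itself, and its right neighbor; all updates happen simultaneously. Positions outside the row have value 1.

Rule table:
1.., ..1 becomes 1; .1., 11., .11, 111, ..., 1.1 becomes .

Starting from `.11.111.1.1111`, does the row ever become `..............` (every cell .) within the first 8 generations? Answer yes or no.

yes

..............
all cells are . at generation 1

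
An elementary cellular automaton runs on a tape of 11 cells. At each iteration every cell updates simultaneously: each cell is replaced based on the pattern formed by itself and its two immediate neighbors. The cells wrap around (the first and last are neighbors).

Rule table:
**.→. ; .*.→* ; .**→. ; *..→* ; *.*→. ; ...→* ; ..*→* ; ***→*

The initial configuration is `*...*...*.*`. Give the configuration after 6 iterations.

*.******.**

iteration 1: .********..
iteration 2: *.******.**
iteration 3: ...****...*
iteration 4: ***.**.****
iteration 5: **......***
iteration 6: *.******.**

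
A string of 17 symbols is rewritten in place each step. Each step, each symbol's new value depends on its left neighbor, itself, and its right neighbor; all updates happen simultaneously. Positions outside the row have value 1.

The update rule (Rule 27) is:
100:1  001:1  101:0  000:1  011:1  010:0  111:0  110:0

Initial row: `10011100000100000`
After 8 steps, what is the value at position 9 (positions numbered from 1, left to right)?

01110011111011111
01001110000010000
00111001111101111
11100111000001000
00011100111110111
11110011100000100
00001110011111011
11111001110000010
position 9 holds 1

1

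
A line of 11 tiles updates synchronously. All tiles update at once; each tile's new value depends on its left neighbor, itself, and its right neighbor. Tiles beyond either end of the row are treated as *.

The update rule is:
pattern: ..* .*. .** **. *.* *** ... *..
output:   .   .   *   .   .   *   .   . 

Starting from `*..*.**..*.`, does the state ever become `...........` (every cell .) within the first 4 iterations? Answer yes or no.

yes

.....*.....
...........
all cells are . at iteration 2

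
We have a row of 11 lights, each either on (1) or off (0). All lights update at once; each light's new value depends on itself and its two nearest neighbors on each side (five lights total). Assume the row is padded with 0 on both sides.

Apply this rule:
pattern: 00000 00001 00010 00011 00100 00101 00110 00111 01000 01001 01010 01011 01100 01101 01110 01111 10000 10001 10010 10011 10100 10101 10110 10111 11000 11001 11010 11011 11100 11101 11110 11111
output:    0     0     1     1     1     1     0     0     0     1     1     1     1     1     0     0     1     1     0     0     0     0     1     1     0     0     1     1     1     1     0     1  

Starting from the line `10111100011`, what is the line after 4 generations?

generation 1: 11100101101
generation 2: 00100111110
generation 3: 01110001010
generation 4: 10010111100

10010111100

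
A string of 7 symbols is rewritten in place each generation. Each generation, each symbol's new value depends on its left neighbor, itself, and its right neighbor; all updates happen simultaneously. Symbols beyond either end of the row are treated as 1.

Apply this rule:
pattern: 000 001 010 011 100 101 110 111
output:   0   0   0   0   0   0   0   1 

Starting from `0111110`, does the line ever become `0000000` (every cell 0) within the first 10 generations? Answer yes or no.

0011100
0001000
0000000
all cells are 0 at generation 3

yes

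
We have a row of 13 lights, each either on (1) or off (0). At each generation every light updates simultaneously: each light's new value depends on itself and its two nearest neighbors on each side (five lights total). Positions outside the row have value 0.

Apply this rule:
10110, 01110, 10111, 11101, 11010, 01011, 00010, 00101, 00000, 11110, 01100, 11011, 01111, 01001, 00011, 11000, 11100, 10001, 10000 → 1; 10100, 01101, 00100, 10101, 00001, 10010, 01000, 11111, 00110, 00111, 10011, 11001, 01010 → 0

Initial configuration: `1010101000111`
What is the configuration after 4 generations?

1111111101001

1000000011011
0011110100111
0101111010011
1111111101001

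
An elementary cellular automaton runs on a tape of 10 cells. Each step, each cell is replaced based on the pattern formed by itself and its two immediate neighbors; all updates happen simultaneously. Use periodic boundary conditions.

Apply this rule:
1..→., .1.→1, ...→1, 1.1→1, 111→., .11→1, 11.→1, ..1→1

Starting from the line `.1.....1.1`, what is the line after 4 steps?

11.1111111
.111......
11.1.11111
.11111....

.11111....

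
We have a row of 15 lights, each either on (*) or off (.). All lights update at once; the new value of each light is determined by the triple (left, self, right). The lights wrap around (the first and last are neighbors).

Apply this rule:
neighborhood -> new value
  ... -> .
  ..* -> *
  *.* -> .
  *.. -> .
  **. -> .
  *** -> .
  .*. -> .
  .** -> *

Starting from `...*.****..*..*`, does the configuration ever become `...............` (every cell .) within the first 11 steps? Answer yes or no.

..*..*....*..*.
.*..*....*..*..
*..*....*..*...
..*....*..*...*
.*....*..*...*.
*....*..*...*..
....*..*...*..*
...*..*...*..*.
..*..*...*..*..
.*..*...*..*...
*..*...*..*....
step 11 is *..*...*..*...., still not uniform .

no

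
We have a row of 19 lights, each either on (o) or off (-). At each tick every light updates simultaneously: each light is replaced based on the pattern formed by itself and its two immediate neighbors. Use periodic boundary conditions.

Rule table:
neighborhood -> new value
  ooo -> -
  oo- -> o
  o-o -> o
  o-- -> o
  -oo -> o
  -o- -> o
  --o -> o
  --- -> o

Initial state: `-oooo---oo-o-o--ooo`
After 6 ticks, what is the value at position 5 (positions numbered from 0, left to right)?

oo--ooooooooooooo-o
-oooo-----------ooo
oo--ooooooooooooo-o  (repeats tick 1; period 2)
tick 6: -oooo-----------ooo
position 5 holds -

-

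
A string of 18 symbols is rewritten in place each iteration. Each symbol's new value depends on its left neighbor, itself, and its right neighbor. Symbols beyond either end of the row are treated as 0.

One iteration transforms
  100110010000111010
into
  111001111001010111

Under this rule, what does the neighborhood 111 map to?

1

At position 13 the neighborhood is 111; the next row has 1 there.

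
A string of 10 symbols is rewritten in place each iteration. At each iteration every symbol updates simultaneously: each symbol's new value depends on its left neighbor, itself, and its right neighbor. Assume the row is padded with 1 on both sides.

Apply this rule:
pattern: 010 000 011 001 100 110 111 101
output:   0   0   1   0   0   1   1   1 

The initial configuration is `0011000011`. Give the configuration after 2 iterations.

0011000011

0011000011  (fixed point — unchanged through iteration 2)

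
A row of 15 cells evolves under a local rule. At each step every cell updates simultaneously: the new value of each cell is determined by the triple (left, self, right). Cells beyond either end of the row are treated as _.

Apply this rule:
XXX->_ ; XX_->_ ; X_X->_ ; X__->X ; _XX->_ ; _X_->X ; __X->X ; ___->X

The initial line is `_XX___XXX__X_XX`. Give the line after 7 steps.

___XXX___XXX___

X__XXX___XXX___
XXX___XXX___XXX
___XXX___XXX___
XXX___XXX___XXX  (repeats step 2; period 2)
step 7: ___XXX___XXX___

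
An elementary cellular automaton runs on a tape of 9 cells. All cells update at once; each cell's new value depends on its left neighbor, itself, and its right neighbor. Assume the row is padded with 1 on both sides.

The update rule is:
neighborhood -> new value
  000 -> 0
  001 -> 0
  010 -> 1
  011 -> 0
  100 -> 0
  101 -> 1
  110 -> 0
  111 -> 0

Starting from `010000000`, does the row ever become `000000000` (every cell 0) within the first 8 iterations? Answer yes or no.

iteration 1: 110000000
iteration 2: 000000000
all cells are 0 at iteration 2

yes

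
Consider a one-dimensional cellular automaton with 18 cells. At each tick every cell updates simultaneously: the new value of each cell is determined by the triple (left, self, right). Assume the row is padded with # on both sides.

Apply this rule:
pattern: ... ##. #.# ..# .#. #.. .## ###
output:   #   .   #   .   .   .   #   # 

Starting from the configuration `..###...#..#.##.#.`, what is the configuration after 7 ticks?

..##..#.....##.#.#
..#.....###.#.#.##
....###.##.#.#.###
.##.##.##.#.#.####
##.##.##.#.#.#####
#.##.##.#.#.######
.##.##.#.#.#######

.##.##.#.#.#######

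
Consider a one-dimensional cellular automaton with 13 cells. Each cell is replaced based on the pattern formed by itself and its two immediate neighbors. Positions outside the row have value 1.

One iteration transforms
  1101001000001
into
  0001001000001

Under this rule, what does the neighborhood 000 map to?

0

At position 8 the neighborhood is 000; the next row has 0 there.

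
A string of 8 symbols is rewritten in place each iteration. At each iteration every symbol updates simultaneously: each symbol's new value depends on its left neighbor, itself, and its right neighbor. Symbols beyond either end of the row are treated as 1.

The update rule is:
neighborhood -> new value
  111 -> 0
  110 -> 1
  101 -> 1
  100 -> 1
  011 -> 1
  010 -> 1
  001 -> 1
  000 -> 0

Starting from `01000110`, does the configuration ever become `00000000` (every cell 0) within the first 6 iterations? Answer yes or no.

no

11101111
00111000
11101101
00111111
11100000
00110001
iteration 6 is 00110001, still not uniform 0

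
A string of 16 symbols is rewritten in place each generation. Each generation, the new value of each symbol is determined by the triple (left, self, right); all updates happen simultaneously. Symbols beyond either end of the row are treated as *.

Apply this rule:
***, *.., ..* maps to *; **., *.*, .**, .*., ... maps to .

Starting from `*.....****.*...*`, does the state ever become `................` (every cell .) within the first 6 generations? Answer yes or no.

yes

generation 1: .*...*.**...*.*.
generation 2: ..*.*....*.*....
generation 3: **...*..*...*..*
generation 4: *.*.*.**.*.*.**.
generation 5: ................
all cells are . at generation 5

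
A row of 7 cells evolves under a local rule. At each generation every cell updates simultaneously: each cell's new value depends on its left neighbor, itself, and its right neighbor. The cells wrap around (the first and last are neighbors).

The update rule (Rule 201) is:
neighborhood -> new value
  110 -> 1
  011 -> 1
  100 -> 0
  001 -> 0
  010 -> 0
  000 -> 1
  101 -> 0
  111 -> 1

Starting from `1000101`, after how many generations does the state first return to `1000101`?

2

1010001
1000101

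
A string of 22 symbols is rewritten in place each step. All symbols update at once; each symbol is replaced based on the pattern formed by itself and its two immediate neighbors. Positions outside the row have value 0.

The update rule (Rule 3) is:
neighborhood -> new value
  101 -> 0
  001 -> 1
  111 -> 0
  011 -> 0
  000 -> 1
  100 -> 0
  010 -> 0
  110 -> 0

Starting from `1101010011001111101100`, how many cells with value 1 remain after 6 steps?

18

step 1: 0000000100010000000001
step 2: 1111111001100111111110
step 3: 0000000010001000000000
step 4: 1111111100110011111111
step 5: 0000000001000100000000
step 6: 1111111110011001111111
count of 1: 18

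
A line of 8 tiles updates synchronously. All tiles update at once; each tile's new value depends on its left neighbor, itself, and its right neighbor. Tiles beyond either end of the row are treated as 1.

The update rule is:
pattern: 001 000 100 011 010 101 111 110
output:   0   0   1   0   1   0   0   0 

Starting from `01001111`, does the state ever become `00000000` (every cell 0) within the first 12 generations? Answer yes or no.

01100000
00010000
10011000
01000100
01100110
00010000  (repeats generation 2; period 4)
generation 12: 01000100
generation 12 is 01000100, still not uniform 0

no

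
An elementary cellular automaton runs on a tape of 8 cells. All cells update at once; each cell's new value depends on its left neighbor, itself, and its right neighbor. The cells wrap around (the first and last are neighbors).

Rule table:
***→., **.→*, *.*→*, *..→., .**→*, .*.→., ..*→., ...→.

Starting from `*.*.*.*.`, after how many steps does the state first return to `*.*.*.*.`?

step 1: .*.*.*.*
step 2: *.*.*.*.

2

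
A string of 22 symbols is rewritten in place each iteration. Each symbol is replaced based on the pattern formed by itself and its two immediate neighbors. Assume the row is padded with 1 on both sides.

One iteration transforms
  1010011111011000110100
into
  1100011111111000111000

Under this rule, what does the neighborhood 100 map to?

At position 3 the neighborhood is 100; the next row has 0 there.

0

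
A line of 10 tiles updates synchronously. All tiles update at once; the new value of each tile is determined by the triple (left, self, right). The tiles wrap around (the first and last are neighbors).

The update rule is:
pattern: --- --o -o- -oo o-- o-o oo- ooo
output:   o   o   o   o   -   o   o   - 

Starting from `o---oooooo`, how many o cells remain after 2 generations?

8

generation 1: o-ooo-----
generation 2: ooo-o-oooo
count of o: 8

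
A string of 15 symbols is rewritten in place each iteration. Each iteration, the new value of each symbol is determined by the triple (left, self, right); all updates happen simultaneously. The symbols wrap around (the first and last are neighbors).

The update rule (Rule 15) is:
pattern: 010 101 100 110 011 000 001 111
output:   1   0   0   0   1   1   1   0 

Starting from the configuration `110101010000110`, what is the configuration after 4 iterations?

100101010111100
101101010100001
001001010101111
011011010101000

011011010101000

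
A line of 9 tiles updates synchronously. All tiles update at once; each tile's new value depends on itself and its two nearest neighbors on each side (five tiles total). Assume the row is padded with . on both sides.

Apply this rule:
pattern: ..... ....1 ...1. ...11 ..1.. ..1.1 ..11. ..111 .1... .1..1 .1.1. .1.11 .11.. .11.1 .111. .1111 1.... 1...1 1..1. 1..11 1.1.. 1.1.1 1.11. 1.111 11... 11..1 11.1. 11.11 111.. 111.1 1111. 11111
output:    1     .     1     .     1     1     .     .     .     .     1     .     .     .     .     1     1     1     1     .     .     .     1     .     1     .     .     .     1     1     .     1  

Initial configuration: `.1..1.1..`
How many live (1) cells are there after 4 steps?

11.111..1
.....1.11
111.11.1.
..1.1....
count of 1: 2

2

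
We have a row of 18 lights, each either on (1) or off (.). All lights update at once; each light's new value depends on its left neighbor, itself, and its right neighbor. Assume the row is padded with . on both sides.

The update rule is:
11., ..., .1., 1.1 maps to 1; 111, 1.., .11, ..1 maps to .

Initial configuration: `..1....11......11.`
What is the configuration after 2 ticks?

tick 1: 1.1.11..1.1111..1.
tick 2: 1111.1..11...1..1.

1111.1..11...1..1.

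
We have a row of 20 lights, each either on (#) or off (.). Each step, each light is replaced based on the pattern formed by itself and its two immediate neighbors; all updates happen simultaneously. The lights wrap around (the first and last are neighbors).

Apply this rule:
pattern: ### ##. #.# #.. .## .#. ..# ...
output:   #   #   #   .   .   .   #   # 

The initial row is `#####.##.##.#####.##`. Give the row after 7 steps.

######.##.##.#####.#
#######.##.##.#####.
.#######.##.##.#####
#.#######.##.##.####
##.#######.##.##.###
###.#######.##.##.##
####.#######.##.##.#

####.#######.##.##.#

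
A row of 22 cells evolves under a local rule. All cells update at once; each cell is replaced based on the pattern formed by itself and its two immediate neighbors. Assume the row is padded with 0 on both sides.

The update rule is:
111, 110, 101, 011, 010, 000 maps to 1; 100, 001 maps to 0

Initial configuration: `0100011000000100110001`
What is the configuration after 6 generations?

0101011011110100110101
0111111111111100111111
0111111111111100111111  (fixed point — unchanged through generation 6)

0111111111111100111111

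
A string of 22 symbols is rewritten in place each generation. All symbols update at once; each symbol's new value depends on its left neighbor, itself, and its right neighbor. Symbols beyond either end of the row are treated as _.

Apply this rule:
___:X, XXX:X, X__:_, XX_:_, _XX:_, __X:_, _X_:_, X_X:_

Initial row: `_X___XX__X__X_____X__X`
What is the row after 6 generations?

___X__________XXX_____
XX___XXXXXXXX__X__XXXX
___X__XXXXXX_______XX_
XX_____XXXX__XXXXX____
___XXX__XX____XXX__XXX
XX__X______XX__X____X_

XX__X______XX__X____X_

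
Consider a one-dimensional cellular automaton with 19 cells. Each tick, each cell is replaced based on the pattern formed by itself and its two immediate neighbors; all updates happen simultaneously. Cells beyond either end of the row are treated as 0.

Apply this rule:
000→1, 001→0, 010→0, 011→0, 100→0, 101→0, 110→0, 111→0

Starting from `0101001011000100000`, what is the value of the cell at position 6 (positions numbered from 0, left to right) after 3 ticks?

0

0000000000010001111
1111111111000100000
0000000000010001111
position 6 holds 0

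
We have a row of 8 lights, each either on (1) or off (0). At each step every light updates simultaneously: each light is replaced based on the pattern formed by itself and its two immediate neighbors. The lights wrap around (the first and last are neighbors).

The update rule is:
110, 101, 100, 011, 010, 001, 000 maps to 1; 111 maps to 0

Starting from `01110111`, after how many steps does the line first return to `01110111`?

11011101
01110111

2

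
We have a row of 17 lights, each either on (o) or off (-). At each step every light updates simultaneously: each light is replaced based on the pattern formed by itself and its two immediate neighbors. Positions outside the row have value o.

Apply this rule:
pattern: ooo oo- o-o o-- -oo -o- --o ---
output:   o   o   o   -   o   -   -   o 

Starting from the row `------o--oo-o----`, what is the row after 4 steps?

-oooo----ooo--oo-
ooooo-oo-ooo--ooo
oooooooooooo--ooo
oooooooooooo--ooo

oooooooooooo--ooo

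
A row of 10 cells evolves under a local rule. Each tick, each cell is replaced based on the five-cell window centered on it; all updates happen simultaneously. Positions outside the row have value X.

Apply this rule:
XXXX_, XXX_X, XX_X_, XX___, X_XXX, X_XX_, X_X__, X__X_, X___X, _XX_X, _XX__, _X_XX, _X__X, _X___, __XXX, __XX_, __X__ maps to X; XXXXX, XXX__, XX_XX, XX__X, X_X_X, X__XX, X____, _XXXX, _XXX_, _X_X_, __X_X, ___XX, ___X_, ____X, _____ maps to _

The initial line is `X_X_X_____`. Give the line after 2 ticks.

XX__XX____
X___XXX___

X___XXX___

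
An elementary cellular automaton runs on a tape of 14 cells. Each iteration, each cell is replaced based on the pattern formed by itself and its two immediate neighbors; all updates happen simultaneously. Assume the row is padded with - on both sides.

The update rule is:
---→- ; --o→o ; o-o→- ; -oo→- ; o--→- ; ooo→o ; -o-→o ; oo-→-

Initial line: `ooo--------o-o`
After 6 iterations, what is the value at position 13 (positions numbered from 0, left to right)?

-

-o--------oo-o
oo-------o---o
--------oo--oo
-------o---o--
------oo--oo--
-----o---o----
position 13 holds -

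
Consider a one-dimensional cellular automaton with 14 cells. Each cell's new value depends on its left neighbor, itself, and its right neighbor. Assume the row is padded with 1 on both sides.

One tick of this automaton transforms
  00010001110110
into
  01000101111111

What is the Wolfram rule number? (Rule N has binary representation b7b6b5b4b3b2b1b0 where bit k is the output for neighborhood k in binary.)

233

position 8: 111 → 1  (bit 7 = 1)
position 9: 110 → 1  (bit 6 = 1)
position 10: 101 → 1  (bit 5 = 1)
position 0: 100 → 0  (bit 4 = 0)
position 7: 011 → 1  (bit 3 = 1)
position 3: 010 → 0  (bit 2 = 0)
position 2: 001 → 0  (bit 1 = 0)
position 1: 000 → 1  (bit 0 = 1)
bits b7..b0 = 11101001 = 233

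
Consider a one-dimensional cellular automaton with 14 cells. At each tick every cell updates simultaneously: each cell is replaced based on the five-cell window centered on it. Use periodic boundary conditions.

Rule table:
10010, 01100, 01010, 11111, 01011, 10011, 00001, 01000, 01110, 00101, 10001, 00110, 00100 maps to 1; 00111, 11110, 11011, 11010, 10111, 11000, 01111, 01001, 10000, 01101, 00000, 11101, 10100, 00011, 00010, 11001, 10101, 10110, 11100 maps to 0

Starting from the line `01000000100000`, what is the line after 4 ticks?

01011010101101

tick 1: 01100010110001
tick 2: 10101011010101
tick 3: 00010100001010
tick 4: 01011010101101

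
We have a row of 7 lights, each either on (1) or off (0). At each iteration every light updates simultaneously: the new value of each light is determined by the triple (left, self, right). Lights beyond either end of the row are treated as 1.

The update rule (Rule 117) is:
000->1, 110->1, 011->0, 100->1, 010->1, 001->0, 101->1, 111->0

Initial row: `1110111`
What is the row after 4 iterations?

0111000

0011000
1001110
1100011
0111000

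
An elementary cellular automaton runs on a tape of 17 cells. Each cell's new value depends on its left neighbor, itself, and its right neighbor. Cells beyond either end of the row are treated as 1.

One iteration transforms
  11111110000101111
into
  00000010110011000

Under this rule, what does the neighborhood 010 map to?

At position 11 the neighborhood is 010; the next row has 0 there.

0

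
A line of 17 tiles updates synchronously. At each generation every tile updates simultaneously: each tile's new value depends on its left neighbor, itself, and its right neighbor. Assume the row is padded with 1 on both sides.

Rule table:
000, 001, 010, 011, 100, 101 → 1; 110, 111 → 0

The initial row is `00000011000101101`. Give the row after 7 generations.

11111110111111011
00000001100000110
11111111011111101
00000000110000011
11111111101111110
00000000011000001
11111111110111111

11111111110111111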